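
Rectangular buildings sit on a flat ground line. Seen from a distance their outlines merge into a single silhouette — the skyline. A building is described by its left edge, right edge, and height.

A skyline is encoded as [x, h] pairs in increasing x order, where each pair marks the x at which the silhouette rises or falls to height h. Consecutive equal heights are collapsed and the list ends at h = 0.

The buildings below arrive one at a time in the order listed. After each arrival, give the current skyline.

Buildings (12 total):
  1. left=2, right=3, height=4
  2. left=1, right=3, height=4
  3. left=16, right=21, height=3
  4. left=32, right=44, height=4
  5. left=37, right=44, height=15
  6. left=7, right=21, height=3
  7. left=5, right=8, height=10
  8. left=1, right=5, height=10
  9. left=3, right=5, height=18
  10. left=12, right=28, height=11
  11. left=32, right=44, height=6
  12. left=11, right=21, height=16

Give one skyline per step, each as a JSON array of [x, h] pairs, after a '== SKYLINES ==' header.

== SKYLINES ==
[[2,4],[3,0]]
[[1,4],[3,0]]
[[1,4],[3,0],[16,3],[21,0]]
[[1,4],[3,0],[16,3],[21,0],[32,4],[44,0]]
[[1,4],[3,0],[16,3],[21,0],[32,4],[37,15],[44,0]]
[[1,4],[3,0],[7,3],[21,0],[32,4],[37,15],[44,0]]
[[1,4],[3,0],[5,10],[8,3],[21,0],[32,4],[37,15],[44,0]]
[[1,10],[8,3],[21,0],[32,4],[37,15],[44,0]]
[[1,10],[3,18],[5,10],[8,3],[21,0],[32,4],[37,15],[44,0]]
[[1,10],[3,18],[5,10],[8,3],[12,11],[28,0],[32,4],[37,15],[44,0]]
[[1,10],[3,18],[5,10],[8,3],[12,11],[28,0],[32,6],[37,15],[44,0]]
[[1,10],[3,18],[5,10],[8,3],[11,16],[21,11],[28,0],[32,6],[37,15],[44,0]]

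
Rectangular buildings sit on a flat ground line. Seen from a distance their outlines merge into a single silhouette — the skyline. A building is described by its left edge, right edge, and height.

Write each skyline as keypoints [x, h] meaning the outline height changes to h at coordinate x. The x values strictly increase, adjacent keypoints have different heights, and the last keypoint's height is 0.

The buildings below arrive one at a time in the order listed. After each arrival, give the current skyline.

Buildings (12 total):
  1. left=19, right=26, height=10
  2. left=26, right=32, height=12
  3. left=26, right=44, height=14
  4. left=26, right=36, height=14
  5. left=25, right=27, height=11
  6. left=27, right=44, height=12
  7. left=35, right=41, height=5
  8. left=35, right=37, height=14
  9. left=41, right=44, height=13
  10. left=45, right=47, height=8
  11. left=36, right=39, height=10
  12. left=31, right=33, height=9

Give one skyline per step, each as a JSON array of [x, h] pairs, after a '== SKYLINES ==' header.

== SKYLINES ==
[[19,10],[26,0]]
[[19,10],[26,12],[32,0]]
[[19,10],[26,14],[44,0]]
[[19,10],[26,14],[44,0]]
[[19,10],[25,11],[26,14],[44,0]]
[[19,10],[25,11],[26,14],[44,0]]
[[19,10],[25,11],[26,14],[44,0]]
[[19,10],[25,11],[26,14],[44,0]]
[[19,10],[25,11],[26,14],[44,0]]
[[19,10],[25,11],[26,14],[44,0],[45,8],[47,0]]
[[19,10],[25,11],[26,14],[44,0],[45,8],[47,0]]
[[19,10],[25,11],[26,14],[44,0],[45,8],[47,0]]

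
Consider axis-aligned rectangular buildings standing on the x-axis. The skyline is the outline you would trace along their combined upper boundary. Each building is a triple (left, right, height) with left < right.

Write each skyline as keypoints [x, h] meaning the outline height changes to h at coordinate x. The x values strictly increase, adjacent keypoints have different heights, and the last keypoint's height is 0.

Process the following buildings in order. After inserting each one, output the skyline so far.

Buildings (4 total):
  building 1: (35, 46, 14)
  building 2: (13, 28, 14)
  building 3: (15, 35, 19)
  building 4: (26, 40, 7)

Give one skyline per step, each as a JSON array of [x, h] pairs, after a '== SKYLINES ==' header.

== SKYLINES ==
[[35,14],[46,0]]
[[13,14],[28,0],[35,14],[46,0]]
[[13,14],[15,19],[35,14],[46,0]]
[[13,14],[15,19],[35,14],[46,0]]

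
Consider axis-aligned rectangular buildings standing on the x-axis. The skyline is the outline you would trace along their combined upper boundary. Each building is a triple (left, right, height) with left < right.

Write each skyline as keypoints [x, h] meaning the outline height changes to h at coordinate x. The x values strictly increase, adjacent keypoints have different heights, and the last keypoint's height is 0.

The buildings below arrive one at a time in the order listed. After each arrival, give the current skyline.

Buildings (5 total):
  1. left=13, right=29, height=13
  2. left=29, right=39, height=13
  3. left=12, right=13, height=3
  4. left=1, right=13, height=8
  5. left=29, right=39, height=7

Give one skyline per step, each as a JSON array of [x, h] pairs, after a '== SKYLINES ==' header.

== SKYLINES ==
[[13,13],[29,0]]
[[13,13],[39,0]]
[[12,3],[13,13],[39,0]]
[[1,8],[13,13],[39,0]]
[[1,8],[13,13],[39,0]]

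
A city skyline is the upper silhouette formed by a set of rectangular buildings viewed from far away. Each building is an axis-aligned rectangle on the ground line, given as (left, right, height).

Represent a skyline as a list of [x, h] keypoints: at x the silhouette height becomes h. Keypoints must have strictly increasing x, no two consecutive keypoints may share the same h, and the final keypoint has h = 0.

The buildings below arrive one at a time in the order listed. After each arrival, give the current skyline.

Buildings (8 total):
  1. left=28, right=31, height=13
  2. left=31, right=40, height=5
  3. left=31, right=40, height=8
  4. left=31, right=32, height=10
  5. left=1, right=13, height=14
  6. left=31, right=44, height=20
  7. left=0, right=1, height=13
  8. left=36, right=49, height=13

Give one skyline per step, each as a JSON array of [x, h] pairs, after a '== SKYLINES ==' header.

== SKYLINES ==
[[28,13],[31,0]]
[[28,13],[31,5],[40,0]]
[[28,13],[31,8],[40,0]]
[[28,13],[31,10],[32,8],[40,0]]
[[1,14],[13,0],[28,13],[31,10],[32,8],[40,0]]
[[1,14],[13,0],[28,13],[31,20],[44,0]]
[[0,13],[1,14],[13,0],[28,13],[31,20],[44,0]]
[[0,13],[1,14],[13,0],[28,13],[31,20],[44,13],[49,0]]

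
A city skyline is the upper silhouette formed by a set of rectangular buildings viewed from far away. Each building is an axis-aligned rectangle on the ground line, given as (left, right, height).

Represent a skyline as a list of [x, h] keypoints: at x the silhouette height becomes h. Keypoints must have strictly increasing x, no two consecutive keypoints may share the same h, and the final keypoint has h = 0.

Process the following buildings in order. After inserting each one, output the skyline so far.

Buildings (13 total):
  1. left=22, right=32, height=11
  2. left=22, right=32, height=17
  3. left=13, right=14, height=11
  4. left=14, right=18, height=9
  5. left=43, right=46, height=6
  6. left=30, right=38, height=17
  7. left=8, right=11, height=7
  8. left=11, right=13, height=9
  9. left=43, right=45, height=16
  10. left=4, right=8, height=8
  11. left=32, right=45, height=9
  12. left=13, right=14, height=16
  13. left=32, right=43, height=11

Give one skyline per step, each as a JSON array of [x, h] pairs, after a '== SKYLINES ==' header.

== SKYLINES ==
[[22,11],[32,0]]
[[22,17],[32,0]]
[[13,11],[14,0],[22,17],[32,0]]
[[13,11],[14,9],[18,0],[22,17],[32,0]]
[[13,11],[14,9],[18,0],[22,17],[32,0],[43,6],[46,0]]
[[13,11],[14,9],[18,0],[22,17],[38,0],[43,6],[46,0]]
[[8,7],[11,0],[13,11],[14,9],[18,0],[22,17],[38,0],[43,6],[46,0]]
[[8,7],[11,9],[13,11],[14,9],[18,0],[22,17],[38,0],[43,6],[46,0]]
[[8,7],[11,9],[13,11],[14,9],[18,0],[22,17],[38,0],[43,16],[45,6],[46,0]]
[[4,8],[8,7],[11,9],[13,11],[14,9],[18,0],[22,17],[38,0],[43,16],[45,6],[46,0]]
[[4,8],[8,7],[11,9],[13,11],[14,9],[18,0],[22,17],[38,9],[43,16],[45,6],[46,0]]
[[4,8],[8,7],[11,9],[13,16],[14,9],[18,0],[22,17],[38,9],[43,16],[45,6],[46,0]]
[[4,8],[8,7],[11,9],[13,16],[14,9],[18,0],[22,17],[38,11],[43,16],[45,6],[46,0]]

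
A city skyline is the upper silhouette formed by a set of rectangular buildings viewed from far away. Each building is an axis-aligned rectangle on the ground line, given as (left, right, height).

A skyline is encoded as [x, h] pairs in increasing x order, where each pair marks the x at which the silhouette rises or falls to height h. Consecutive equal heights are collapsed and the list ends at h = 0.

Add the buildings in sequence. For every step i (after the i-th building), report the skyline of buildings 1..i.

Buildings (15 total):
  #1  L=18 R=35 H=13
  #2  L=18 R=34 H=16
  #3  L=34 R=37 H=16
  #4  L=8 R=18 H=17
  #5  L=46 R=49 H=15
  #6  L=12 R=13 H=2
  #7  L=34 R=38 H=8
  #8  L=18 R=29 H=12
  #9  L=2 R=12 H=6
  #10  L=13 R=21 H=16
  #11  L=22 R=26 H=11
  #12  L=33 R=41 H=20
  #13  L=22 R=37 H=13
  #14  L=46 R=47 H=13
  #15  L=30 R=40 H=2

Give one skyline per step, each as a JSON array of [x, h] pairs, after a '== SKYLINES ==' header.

== SKYLINES ==
[[18,13],[35,0]]
[[18,16],[34,13],[35,0]]
[[18,16],[37,0]]
[[8,17],[18,16],[37,0]]
[[8,17],[18,16],[37,0],[46,15],[49,0]]
[[8,17],[18,16],[37,0],[46,15],[49,0]]
[[8,17],[18,16],[37,8],[38,0],[46,15],[49,0]]
[[8,17],[18,16],[37,8],[38,0],[46,15],[49,0]]
[[2,6],[8,17],[18,16],[37,8],[38,0],[46,15],[49,0]]
[[2,6],[8,17],[18,16],[37,8],[38,0],[46,15],[49,0]]
[[2,6],[8,17],[18,16],[37,8],[38,0],[46,15],[49,0]]
[[2,6],[8,17],[18,16],[33,20],[41,0],[46,15],[49,0]]
[[2,6],[8,17],[18,16],[33,20],[41,0],[46,15],[49,0]]
[[2,6],[8,17],[18,16],[33,20],[41,0],[46,15],[49,0]]
[[2,6],[8,17],[18,16],[33,20],[41,0],[46,15],[49,0]]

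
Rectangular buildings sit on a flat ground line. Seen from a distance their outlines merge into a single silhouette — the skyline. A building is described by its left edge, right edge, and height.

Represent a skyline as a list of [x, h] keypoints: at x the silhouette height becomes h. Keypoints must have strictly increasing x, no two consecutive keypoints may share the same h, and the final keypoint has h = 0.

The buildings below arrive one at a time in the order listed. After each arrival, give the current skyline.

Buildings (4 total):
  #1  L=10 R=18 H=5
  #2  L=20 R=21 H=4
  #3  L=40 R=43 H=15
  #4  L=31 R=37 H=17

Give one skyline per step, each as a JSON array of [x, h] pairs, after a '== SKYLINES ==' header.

== SKYLINES ==
[[10,5],[18,0]]
[[10,5],[18,0],[20,4],[21,0]]
[[10,5],[18,0],[20,4],[21,0],[40,15],[43,0]]
[[10,5],[18,0],[20,4],[21,0],[31,17],[37,0],[40,15],[43,0]]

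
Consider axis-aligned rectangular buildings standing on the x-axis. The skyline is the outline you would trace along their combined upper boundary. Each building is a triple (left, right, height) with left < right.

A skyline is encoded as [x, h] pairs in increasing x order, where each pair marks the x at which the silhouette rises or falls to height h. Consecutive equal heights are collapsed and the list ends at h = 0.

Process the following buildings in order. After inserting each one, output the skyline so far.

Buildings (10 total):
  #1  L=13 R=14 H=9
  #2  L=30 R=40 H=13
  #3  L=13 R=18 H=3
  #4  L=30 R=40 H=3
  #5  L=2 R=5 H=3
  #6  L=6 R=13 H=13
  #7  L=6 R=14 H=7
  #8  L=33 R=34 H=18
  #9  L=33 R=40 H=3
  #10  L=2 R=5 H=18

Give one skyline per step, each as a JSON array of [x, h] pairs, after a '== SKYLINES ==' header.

== SKYLINES ==
[[13,9],[14,0]]
[[13,9],[14,0],[30,13],[40,0]]
[[13,9],[14,3],[18,0],[30,13],[40,0]]
[[13,9],[14,3],[18,0],[30,13],[40,0]]
[[2,3],[5,0],[13,9],[14,3],[18,0],[30,13],[40,0]]
[[2,3],[5,0],[6,13],[13,9],[14,3],[18,0],[30,13],[40,0]]
[[2,3],[5,0],[6,13],[13,9],[14,3],[18,0],[30,13],[40,0]]
[[2,3],[5,0],[6,13],[13,9],[14,3],[18,0],[30,13],[33,18],[34,13],[40,0]]
[[2,3],[5,0],[6,13],[13,9],[14,3],[18,0],[30,13],[33,18],[34,13],[40,0]]
[[2,18],[5,0],[6,13],[13,9],[14,3],[18,0],[30,13],[33,18],[34,13],[40,0]]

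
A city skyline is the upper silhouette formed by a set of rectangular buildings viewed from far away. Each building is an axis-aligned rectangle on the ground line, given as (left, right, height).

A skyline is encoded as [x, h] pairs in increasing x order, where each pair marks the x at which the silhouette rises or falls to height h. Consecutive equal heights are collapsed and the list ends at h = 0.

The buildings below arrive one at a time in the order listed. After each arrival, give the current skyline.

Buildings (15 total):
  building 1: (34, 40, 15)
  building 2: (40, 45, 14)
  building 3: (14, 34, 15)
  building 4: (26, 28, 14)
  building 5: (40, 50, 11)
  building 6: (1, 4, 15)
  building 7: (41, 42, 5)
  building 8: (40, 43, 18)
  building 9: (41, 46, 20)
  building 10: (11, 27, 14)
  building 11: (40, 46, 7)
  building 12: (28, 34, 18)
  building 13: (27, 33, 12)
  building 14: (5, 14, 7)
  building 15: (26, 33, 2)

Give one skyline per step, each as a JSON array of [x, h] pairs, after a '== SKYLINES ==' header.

== SKYLINES ==
[[34,15],[40,0]]
[[34,15],[40,14],[45,0]]
[[14,15],[40,14],[45,0]]
[[14,15],[40,14],[45,0]]
[[14,15],[40,14],[45,11],[50,0]]
[[1,15],[4,0],[14,15],[40,14],[45,11],[50,0]]
[[1,15],[4,0],[14,15],[40,14],[45,11],[50,0]]
[[1,15],[4,0],[14,15],[40,18],[43,14],[45,11],[50,0]]
[[1,15],[4,0],[14,15],[40,18],[41,20],[46,11],[50,0]]
[[1,15],[4,0],[11,14],[14,15],[40,18],[41,20],[46,11],[50,0]]
[[1,15],[4,0],[11,14],[14,15],[40,18],[41,20],[46,11],[50,0]]
[[1,15],[4,0],[11,14],[14,15],[28,18],[34,15],[40,18],[41,20],[46,11],[50,0]]
[[1,15],[4,0],[11,14],[14,15],[28,18],[34,15],[40,18],[41,20],[46,11],[50,0]]
[[1,15],[4,0],[5,7],[11,14],[14,15],[28,18],[34,15],[40,18],[41,20],[46,11],[50,0]]
[[1,15],[4,0],[5,7],[11,14],[14,15],[28,18],[34,15],[40,18],[41,20],[46,11],[50,0]]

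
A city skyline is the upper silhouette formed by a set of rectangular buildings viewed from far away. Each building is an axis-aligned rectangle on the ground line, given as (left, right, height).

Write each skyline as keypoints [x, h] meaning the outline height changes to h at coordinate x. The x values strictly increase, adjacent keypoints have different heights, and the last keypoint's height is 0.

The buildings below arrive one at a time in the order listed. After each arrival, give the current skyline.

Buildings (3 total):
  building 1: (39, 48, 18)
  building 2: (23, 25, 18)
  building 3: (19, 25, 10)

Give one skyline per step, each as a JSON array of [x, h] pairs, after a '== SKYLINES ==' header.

== SKYLINES ==
[[39,18],[48,0]]
[[23,18],[25,0],[39,18],[48,0]]
[[19,10],[23,18],[25,0],[39,18],[48,0]]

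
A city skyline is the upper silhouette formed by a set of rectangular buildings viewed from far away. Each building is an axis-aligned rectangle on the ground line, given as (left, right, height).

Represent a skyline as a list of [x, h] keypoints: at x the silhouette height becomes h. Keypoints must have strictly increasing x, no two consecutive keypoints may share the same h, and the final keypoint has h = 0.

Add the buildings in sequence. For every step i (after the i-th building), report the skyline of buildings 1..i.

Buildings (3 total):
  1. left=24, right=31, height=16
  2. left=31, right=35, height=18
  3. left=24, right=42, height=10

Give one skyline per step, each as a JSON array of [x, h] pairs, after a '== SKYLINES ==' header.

== SKYLINES ==
[[24,16],[31,0]]
[[24,16],[31,18],[35,0]]
[[24,16],[31,18],[35,10],[42,0]]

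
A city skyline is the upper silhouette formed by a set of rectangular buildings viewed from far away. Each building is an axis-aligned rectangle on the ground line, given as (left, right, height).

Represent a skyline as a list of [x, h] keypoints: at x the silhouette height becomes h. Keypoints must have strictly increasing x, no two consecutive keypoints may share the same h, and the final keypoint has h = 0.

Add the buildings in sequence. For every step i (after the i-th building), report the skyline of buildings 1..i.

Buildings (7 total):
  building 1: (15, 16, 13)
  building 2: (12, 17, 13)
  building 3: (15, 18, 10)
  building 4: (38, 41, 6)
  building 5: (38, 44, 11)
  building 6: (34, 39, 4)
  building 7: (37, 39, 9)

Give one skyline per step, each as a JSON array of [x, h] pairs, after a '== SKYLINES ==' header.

== SKYLINES ==
[[15,13],[16,0]]
[[12,13],[17,0]]
[[12,13],[17,10],[18,0]]
[[12,13],[17,10],[18,0],[38,6],[41,0]]
[[12,13],[17,10],[18,0],[38,11],[44,0]]
[[12,13],[17,10],[18,0],[34,4],[38,11],[44,0]]
[[12,13],[17,10],[18,0],[34,4],[37,9],[38,11],[44,0]]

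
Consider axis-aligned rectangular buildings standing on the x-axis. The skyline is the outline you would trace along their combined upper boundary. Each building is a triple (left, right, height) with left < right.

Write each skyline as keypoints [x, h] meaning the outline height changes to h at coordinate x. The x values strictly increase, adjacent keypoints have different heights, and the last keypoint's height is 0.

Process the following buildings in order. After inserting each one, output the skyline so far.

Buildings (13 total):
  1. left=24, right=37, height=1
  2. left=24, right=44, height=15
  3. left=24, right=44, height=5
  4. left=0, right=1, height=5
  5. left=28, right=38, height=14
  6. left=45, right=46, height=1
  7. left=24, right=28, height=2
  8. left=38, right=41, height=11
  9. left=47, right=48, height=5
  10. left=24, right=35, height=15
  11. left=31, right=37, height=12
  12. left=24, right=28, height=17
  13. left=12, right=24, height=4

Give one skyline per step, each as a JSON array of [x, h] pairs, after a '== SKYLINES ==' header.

== SKYLINES ==
[[24,1],[37,0]]
[[24,15],[44,0]]
[[24,15],[44,0]]
[[0,5],[1,0],[24,15],[44,0]]
[[0,5],[1,0],[24,15],[44,0]]
[[0,5],[1,0],[24,15],[44,0],[45,1],[46,0]]
[[0,5],[1,0],[24,15],[44,0],[45,1],[46,0]]
[[0,5],[1,0],[24,15],[44,0],[45,1],[46,0]]
[[0,5],[1,0],[24,15],[44,0],[45,1],[46,0],[47,5],[48,0]]
[[0,5],[1,0],[24,15],[44,0],[45,1],[46,0],[47,5],[48,0]]
[[0,5],[1,0],[24,15],[44,0],[45,1],[46,0],[47,5],[48,0]]
[[0,5],[1,0],[24,17],[28,15],[44,0],[45,1],[46,0],[47,5],[48,0]]
[[0,5],[1,0],[12,4],[24,17],[28,15],[44,0],[45,1],[46,0],[47,5],[48,0]]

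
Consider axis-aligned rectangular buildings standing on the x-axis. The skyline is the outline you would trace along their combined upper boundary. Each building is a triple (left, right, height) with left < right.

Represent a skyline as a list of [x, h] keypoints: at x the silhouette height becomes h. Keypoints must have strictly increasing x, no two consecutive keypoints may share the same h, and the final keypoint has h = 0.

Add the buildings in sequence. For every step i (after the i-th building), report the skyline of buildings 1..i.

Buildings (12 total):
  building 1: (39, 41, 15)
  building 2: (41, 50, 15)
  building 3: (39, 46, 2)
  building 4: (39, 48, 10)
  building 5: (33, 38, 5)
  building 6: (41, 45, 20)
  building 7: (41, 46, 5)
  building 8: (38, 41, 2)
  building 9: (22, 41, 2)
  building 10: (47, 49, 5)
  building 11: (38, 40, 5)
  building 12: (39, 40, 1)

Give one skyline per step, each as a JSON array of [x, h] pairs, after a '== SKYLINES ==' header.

== SKYLINES ==
[[39,15],[41,0]]
[[39,15],[50,0]]
[[39,15],[50,0]]
[[39,15],[50,0]]
[[33,5],[38,0],[39,15],[50,0]]
[[33,5],[38,0],[39,15],[41,20],[45,15],[50,0]]
[[33,5],[38,0],[39,15],[41,20],[45,15],[50,0]]
[[33,5],[38,2],[39,15],[41,20],[45,15],[50,0]]
[[22,2],[33,5],[38,2],[39,15],[41,20],[45,15],[50,0]]
[[22,2],[33,5],[38,2],[39,15],[41,20],[45,15],[50,0]]
[[22,2],[33,5],[39,15],[41,20],[45,15],[50,0]]
[[22,2],[33,5],[39,15],[41,20],[45,15],[50,0]]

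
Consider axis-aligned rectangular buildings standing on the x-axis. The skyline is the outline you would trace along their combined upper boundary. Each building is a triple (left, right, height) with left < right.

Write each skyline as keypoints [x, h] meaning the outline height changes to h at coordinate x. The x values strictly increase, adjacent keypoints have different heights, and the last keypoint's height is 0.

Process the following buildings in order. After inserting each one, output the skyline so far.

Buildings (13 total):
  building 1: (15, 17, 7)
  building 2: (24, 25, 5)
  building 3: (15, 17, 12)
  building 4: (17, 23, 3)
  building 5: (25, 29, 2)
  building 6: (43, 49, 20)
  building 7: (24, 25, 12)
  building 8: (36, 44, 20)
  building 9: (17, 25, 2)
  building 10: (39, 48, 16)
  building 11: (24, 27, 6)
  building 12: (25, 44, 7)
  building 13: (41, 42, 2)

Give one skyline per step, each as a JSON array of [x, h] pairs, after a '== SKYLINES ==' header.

== SKYLINES ==
[[15,7],[17,0]]
[[15,7],[17,0],[24,5],[25,0]]
[[15,12],[17,0],[24,5],[25,0]]
[[15,12],[17,3],[23,0],[24,5],[25,0]]
[[15,12],[17,3],[23,0],[24,5],[25,2],[29,0]]
[[15,12],[17,3],[23,0],[24,5],[25,2],[29,0],[43,20],[49,0]]
[[15,12],[17,3],[23,0],[24,12],[25,2],[29,0],[43,20],[49,0]]
[[15,12],[17,3],[23,0],[24,12],[25,2],[29,0],[36,20],[49,0]]
[[15,12],[17,3],[23,2],[24,12],[25,2],[29,0],[36,20],[49,0]]
[[15,12],[17,3],[23,2],[24,12],[25,2],[29,0],[36,20],[49,0]]
[[15,12],[17,3],[23,2],[24,12],[25,6],[27,2],[29,0],[36,20],[49,0]]
[[15,12],[17,3],[23,2],[24,12],[25,7],[36,20],[49,0]]
[[15,12],[17,3],[23,2],[24,12],[25,7],[36,20],[49,0]]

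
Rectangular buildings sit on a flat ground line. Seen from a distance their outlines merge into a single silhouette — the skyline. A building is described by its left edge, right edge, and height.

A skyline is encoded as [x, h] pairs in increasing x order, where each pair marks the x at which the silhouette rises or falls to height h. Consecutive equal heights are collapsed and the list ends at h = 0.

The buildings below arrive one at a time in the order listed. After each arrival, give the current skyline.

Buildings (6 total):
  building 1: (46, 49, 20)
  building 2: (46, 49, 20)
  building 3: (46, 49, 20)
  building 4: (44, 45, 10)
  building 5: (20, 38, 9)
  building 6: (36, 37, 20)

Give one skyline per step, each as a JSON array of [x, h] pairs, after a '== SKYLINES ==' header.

== SKYLINES ==
[[46,20],[49,0]]
[[46,20],[49,0]]
[[46,20],[49,0]]
[[44,10],[45,0],[46,20],[49,0]]
[[20,9],[38,0],[44,10],[45,0],[46,20],[49,0]]
[[20,9],[36,20],[37,9],[38,0],[44,10],[45,0],[46,20],[49,0]]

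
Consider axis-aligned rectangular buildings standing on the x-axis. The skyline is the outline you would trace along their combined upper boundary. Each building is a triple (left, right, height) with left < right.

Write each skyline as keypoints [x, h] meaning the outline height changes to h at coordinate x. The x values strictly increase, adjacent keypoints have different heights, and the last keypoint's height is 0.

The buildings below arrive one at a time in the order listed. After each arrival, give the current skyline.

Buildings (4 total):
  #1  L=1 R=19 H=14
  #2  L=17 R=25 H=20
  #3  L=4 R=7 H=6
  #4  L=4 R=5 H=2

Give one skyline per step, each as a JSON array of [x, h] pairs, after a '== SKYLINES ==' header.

== SKYLINES ==
[[1,14],[19,0]]
[[1,14],[17,20],[25,0]]
[[1,14],[17,20],[25,0]]
[[1,14],[17,20],[25,0]]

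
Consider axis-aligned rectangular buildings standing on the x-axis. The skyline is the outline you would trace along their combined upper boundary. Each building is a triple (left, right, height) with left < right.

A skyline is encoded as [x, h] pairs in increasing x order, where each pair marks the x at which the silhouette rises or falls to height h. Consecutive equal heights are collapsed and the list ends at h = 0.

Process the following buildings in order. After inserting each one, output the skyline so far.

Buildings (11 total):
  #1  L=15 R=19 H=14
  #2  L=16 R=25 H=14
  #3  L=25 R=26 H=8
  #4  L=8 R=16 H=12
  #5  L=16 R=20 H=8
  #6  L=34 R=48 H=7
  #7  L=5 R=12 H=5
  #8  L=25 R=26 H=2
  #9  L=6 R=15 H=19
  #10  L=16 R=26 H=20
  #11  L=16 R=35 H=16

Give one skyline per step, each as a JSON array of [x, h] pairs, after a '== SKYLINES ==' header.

== SKYLINES ==
[[15,14],[19,0]]
[[15,14],[25,0]]
[[15,14],[25,8],[26,0]]
[[8,12],[15,14],[25,8],[26,0]]
[[8,12],[15,14],[25,8],[26,0]]
[[8,12],[15,14],[25,8],[26,0],[34,7],[48,0]]
[[5,5],[8,12],[15,14],[25,8],[26,0],[34,7],[48,0]]
[[5,5],[8,12],[15,14],[25,8],[26,0],[34,7],[48,0]]
[[5,5],[6,19],[15,14],[25,8],[26,0],[34,7],[48,0]]
[[5,5],[6,19],[15,14],[16,20],[26,0],[34,7],[48,0]]
[[5,5],[6,19],[15,14],[16,20],[26,16],[35,7],[48,0]]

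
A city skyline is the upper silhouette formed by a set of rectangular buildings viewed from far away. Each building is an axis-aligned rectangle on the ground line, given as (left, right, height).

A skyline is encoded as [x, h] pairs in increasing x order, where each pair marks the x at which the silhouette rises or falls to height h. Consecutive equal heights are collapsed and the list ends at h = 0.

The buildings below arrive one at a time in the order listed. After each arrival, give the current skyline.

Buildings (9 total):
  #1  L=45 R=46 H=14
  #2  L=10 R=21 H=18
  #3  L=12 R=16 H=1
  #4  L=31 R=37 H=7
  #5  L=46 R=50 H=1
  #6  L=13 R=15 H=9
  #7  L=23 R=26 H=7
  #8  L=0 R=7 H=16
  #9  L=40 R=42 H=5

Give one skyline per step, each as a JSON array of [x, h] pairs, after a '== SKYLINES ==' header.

== SKYLINES ==
[[45,14],[46,0]]
[[10,18],[21,0],[45,14],[46,0]]
[[10,18],[21,0],[45,14],[46,0]]
[[10,18],[21,0],[31,7],[37,0],[45,14],[46,0]]
[[10,18],[21,0],[31,7],[37,0],[45,14],[46,1],[50,0]]
[[10,18],[21,0],[31,7],[37,0],[45,14],[46,1],[50,0]]
[[10,18],[21,0],[23,7],[26,0],[31,7],[37,0],[45,14],[46,1],[50,0]]
[[0,16],[7,0],[10,18],[21,0],[23,7],[26,0],[31,7],[37,0],[45,14],[46,1],[50,0]]
[[0,16],[7,0],[10,18],[21,0],[23,7],[26,0],[31,7],[37,0],[40,5],[42,0],[45,14],[46,1],[50,0]]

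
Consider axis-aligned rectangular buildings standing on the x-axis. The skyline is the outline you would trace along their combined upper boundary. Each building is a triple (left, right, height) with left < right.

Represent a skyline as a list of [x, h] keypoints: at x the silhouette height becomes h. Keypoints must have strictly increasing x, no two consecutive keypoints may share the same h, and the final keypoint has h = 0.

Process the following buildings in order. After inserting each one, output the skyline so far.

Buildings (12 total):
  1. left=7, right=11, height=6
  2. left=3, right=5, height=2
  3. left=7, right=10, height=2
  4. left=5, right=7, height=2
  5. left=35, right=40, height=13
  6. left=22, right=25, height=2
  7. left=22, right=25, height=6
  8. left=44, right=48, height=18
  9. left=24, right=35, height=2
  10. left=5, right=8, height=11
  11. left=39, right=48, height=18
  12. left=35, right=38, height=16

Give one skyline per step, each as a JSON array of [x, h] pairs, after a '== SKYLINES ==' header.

== SKYLINES ==
[[7,6],[11,0]]
[[3,2],[5,0],[7,6],[11,0]]
[[3,2],[5,0],[7,6],[11,0]]
[[3,2],[7,6],[11,0]]
[[3,2],[7,6],[11,0],[35,13],[40,0]]
[[3,2],[7,6],[11,0],[22,2],[25,0],[35,13],[40,0]]
[[3,2],[7,6],[11,0],[22,6],[25,0],[35,13],[40,0]]
[[3,2],[7,6],[11,0],[22,6],[25,0],[35,13],[40,0],[44,18],[48,0]]
[[3,2],[7,6],[11,0],[22,6],[25,2],[35,13],[40,0],[44,18],[48,0]]
[[3,2],[5,11],[8,6],[11,0],[22,6],[25,2],[35,13],[40,0],[44,18],[48,0]]
[[3,2],[5,11],[8,6],[11,0],[22,6],[25,2],[35,13],[39,18],[48,0]]
[[3,2],[5,11],[8,6],[11,0],[22,6],[25,2],[35,16],[38,13],[39,18],[48,0]]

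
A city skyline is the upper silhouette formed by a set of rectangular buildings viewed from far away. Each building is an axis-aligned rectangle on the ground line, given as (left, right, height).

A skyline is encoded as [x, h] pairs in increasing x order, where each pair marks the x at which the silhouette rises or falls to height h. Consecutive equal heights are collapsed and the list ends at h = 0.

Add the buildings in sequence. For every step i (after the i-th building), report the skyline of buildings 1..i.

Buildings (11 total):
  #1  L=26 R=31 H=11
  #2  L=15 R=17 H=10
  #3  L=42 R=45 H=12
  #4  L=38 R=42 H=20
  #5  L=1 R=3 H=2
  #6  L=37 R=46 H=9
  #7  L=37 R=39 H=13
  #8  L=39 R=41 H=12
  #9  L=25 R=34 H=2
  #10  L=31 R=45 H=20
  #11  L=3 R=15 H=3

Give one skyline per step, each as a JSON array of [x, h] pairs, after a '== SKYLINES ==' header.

== SKYLINES ==
[[26,11],[31,0]]
[[15,10],[17,0],[26,11],[31,0]]
[[15,10],[17,0],[26,11],[31,0],[42,12],[45,0]]
[[15,10],[17,0],[26,11],[31,0],[38,20],[42,12],[45,0]]
[[1,2],[3,0],[15,10],[17,0],[26,11],[31,0],[38,20],[42,12],[45,0]]
[[1,2],[3,0],[15,10],[17,0],[26,11],[31,0],[37,9],[38,20],[42,12],[45,9],[46,0]]
[[1,2],[3,0],[15,10],[17,0],[26,11],[31,0],[37,13],[38,20],[42,12],[45,9],[46,0]]
[[1,2],[3,0],[15,10],[17,0],[26,11],[31,0],[37,13],[38,20],[42,12],[45,9],[46,0]]
[[1,2],[3,0],[15,10],[17,0],[25,2],[26,11],[31,2],[34,0],[37,13],[38,20],[42,12],[45,9],[46,0]]
[[1,2],[3,0],[15,10],[17,0],[25,2],[26,11],[31,20],[45,9],[46,0]]
[[1,2],[3,3],[15,10],[17,0],[25,2],[26,11],[31,20],[45,9],[46,0]]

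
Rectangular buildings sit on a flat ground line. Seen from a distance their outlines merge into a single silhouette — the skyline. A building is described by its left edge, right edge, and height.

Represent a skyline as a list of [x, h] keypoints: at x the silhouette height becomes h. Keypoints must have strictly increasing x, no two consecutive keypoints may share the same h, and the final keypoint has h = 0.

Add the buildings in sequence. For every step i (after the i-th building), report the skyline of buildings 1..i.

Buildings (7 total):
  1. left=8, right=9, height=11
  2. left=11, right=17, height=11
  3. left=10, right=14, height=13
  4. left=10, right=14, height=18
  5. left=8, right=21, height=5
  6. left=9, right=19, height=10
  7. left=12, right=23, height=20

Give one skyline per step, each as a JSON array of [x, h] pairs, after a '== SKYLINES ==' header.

== SKYLINES ==
[[8,11],[9,0]]
[[8,11],[9,0],[11,11],[17,0]]
[[8,11],[9,0],[10,13],[14,11],[17,0]]
[[8,11],[9,0],[10,18],[14,11],[17,0]]
[[8,11],[9,5],[10,18],[14,11],[17,5],[21,0]]
[[8,11],[9,10],[10,18],[14,11],[17,10],[19,5],[21,0]]
[[8,11],[9,10],[10,18],[12,20],[23,0]]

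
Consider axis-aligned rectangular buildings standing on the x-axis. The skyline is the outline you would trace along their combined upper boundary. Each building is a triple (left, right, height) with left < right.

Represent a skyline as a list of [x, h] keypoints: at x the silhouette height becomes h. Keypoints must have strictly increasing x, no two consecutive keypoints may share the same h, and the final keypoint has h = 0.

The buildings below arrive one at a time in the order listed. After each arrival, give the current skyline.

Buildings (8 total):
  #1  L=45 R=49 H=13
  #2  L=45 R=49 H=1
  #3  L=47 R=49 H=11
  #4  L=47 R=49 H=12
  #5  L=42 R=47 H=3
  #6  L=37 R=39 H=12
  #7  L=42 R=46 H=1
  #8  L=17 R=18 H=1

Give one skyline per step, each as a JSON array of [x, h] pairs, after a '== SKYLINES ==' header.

== SKYLINES ==
[[45,13],[49,0]]
[[45,13],[49,0]]
[[45,13],[49,0]]
[[45,13],[49,0]]
[[42,3],[45,13],[49,0]]
[[37,12],[39,0],[42,3],[45,13],[49,0]]
[[37,12],[39,0],[42,3],[45,13],[49,0]]
[[17,1],[18,0],[37,12],[39,0],[42,3],[45,13],[49,0]]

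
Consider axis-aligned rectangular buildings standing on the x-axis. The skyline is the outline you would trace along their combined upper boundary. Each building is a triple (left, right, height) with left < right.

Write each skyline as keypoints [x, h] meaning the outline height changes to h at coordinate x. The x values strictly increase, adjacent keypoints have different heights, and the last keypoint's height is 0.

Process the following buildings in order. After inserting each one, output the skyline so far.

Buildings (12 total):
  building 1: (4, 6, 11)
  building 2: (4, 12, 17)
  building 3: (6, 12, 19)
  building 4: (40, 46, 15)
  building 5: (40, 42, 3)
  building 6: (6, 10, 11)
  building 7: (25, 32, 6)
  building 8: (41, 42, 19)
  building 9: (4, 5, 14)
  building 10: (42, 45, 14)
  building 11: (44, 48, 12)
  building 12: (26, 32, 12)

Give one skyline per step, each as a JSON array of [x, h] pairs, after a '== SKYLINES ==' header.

== SKYLINES ==
[[4,11],[6,0]]
[[4,17],[12,0]]
[[4,17],[6,19],[12,0]]
[[4,17],[6,19],[12,0],[40,15],[46,0]]
[[4,17],[6,19],[12,0],[40,15],[46,0]]
[[4,17],[6,19],[12,0],[40,15],[46,0]]
[[4,17],[6,19],[12,0],[25,6],[32,0],[40,15],[46,0]]
[[4,17],[6,19],[12,0],[25,6],[32,0],[40,15],[41,19],[42,15],[46,0]]
[[4,17],[6,19],[12,0],[25,6],[32,0],[40,15],[41,19],[42,15],[46,0]]
[[4,17],[6,19],[12,0],[25,6],[32,0],[40,15],[41,19],[42,15],[46,0]]
[[4,17],[6,19],[12,0],[25,6],[32,0],[40,15],[41,19],[42,15],[46,12],[48,0]]
[[4,17],[6,19],[12,0],[25,6],[26,12],[32,0],[40,15],[41,19],[42,15],[46,12],[48,0]]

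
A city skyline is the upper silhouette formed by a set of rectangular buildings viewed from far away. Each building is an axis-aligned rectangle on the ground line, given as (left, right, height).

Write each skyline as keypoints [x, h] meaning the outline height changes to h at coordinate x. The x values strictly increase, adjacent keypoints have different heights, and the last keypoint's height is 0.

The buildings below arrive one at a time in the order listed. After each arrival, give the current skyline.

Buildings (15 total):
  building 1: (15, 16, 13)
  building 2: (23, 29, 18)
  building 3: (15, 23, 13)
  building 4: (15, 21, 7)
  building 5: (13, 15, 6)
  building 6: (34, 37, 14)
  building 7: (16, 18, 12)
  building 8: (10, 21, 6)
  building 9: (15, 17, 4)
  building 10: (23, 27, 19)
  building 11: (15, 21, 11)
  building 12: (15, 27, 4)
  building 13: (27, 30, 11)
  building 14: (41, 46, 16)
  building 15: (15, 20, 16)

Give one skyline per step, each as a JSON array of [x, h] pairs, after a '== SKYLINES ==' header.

== SKYLINES ==
[[15,13],[16,0]]
[[15,13],[16,0],[23,18],[29,0]]
[[15,13],[23,18],[29,0]]
[[15,13],[23,18],[29,0]]
[[13,6],[15,13],[23,18],[29,0]]
[[13,6],[15,13],[23,18],[29,0],[34,14],[37,0]]
[[13,6],[15,13],[23,18],[29,0],[34,14],[37,0]]
[[10,6],[15,13],[23,18],[29,0],[34,14],[37,0]]
[[10,6],[15,13],[23,18],[29,0],[34,14],[37,0]]
[[10,6],[15,13],[23,19],[27,18],[29,0],[34,14],[37,0]]
[[10,6],[15,13],[23,19],[27,18],[29,0],[34,14],[37,0]]
[[10,6],[15,13],[23,19],[27,18],[29,0],[34,14],[37,0]]
[[10,6],[15,13],[23,19],[27,18],[29,11],[30,0],[34,14],[37,0]]
[[10,6],[15,13],[23,19],[27,18],[29,11],[30,0],[34,14],[37,0],[41,16],[46,0]]
[[10,6],[15,16],[20,13],[23,19],[27,18],[29,11],[30,0],[34,14],[37,0],[41,16],[46,0]]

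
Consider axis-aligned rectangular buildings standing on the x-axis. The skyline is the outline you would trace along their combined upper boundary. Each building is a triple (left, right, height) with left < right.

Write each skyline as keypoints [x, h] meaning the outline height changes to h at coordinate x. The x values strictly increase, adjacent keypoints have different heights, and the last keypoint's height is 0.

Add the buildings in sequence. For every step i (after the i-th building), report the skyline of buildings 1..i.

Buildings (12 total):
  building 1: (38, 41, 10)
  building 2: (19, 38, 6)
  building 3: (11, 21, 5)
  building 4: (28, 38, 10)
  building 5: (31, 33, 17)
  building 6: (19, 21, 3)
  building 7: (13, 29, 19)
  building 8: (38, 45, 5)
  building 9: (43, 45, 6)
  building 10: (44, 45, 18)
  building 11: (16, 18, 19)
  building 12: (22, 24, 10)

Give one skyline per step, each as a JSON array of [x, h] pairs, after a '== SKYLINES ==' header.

== SKYLINES ==
[[38,10],[41,0]]
[[19,6],[38,10],[41,0]]
[[11,5],[19,6],[38,10],[41,0]]
[[11,5],[19,6],[28,10],[41,0]]
[[11,5],[19,6],[28,10],[31,17],[33,10],[41,0]]
[[11,5],[19,6],[28,10],[31,17],[33,10],[41,0]]
[[11,5],[13,19],[29,10],[31,17],[33,10],[41,0]]
[[11,5],[13,19],[29,10],[31,17],[33,10],[41,5],[45,0]]
[[11,5],[13,19],[29,10],[31,17],[33,10],[41,5],[43,6],[45,0]]
[[11,5],[13,19],[29,10],[31,17],[33,10],[41,5],[43,6],[44,18],[45,0]]
[[11,5],[13,19],[29,10],[31,17],[33,10],[41,5],[43,6],[44,18],[45,0]]
[[11,5],[13,19],[29,10],[31,17],[33,10],[41,5],[43,6],[44,18],[45,0]]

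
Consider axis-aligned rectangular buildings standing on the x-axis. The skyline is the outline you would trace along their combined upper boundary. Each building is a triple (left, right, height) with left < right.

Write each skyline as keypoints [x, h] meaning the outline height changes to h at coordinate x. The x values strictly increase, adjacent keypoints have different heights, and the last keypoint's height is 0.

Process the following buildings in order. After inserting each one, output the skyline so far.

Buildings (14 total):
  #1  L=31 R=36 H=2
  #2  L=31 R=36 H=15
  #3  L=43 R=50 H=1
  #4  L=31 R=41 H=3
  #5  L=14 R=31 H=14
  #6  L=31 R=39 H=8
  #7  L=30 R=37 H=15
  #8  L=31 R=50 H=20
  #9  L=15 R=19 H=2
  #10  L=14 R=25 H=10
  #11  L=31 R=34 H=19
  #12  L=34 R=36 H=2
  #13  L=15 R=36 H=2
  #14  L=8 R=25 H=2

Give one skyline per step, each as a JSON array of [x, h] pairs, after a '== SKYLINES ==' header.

== SKYLINES ==
[[31,2],[36,0]]
[[31,15],[36,0]]
[[31,15],[36,0],[43,1],[50,0]]
[[31,15],[36,3],[41,0],[43,1],[50,0]]
[[14,14],[31,15],[36,3],[41,0],[43,1],[50,0]]
[[14,14],[31,15],[36,8],[39,3],[41,0],[43,1],[50,0]]
[[14,14],[30,15],[37,8],[39,3],[41,0],[43,1],[50,0]]
[[14,14],[30,15],[31,20],[50,0]]
[[14,14],[30,15],[31,20],[50,0]]
[[14,14],[30,15],[31,20],[50,0]]
[[14,14],[30,15],[31,20],[50,0]]
[[14,14],[30,15],[31,20],[50,0]]
[[14,14],[30,15],[31,20],[50,0]]
[[8,2],[14,14],[30,15],[31,20],[50,0]]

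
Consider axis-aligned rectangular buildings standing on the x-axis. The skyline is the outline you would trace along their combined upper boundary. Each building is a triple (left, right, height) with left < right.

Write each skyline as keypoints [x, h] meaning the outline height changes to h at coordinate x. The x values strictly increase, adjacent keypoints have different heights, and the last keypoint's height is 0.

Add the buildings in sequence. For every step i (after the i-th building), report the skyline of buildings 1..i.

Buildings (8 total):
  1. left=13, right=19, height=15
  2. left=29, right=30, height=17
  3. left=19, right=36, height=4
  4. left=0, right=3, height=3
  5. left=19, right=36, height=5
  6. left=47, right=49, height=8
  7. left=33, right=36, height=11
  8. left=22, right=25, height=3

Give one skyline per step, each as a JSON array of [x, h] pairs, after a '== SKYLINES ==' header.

== SKYLINES ==
[[13,15],[19,0]]
[[13,15],[19,0],[29,17],[30,0]]
[[13,15],[19,4],[29,17],[30,4],[36,0]]
[[0,3],[3,0],[13,15],[19,4],[29,17],[30,4],[36,0]]
[[0,3],[3,0],[13,15],[19,5],[29,17],[30,5],[36,0]]
[[0,3],[3,0],[13,15],[19,5],[29,17],[30,5],[36,0],[47,8],[49,0]]
[[0,3],[3,0],[13,15],[19,5],[29,17],[30,5],[33,11],[36,0],[47,8],[49,0]]
[[0,3],[3,0],[13,15],[19,5],[29,17],[30,5],[33,11],[36,0],[47,8],[49,0]]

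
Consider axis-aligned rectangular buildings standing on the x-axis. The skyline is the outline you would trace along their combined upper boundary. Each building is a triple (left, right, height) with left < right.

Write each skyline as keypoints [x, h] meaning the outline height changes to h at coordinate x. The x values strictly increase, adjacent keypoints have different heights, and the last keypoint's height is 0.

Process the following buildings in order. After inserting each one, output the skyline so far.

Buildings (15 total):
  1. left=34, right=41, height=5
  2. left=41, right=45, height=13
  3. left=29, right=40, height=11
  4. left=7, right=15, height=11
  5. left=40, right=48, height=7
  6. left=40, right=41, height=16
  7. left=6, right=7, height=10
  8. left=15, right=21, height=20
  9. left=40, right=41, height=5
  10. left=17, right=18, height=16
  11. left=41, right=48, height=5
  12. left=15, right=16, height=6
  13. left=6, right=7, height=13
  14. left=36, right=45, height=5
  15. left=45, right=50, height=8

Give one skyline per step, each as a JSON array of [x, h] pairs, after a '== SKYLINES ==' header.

== SKYLINES ==
[[34,5],[41,0]]
[[34,5],[41,13],[45,0]]
[[29,11],[40,5],[41,13],[45,0]]
[[7,11],[15,0],[29,11],[40,5],[41,13],[45,0]]
[[7,11],[15,0],[29,11],[40,7],[41,13],[45,7],[48,0]]
[[7,11],[15,0],[29,11],[40,16],[41,13],[45,7],[48,0]]
[[6,10],[7,11],[15,0],[29,11],[40,16],[41,13],[45,7],[48,0]]
[[6,10],[7,11],[15,20],[21,0],[29,11],[40,16],[41,13],[45,7],[48,0]]
[[6,10],[7,11],[15,20],[21,0],[29,11],[40,16],[41,13],[45,7],[48,0]]
[[6,10],[7,11],[15,20],[21,0],[29,11],[40,16],[41,13],[45,7],[48,0]]
[[6,10],[7,11],[15,20],[21,0],[29,11],[40,16],[41,13],[45,7],[48,0]]
[[6,10],[7,11],[15,20],[21,0],[29,11],[40,16],[41,13],[45,7],[48,0]]
[[6,13],[7,11],[15,20],[21,0],[29,11],[40,16],[41,13],[45,7],[48,0]]
[[6,13],[7,11],[15,20],[21,0],[29,11],[40,16],[41,13],[45,7],[48,0]]
[[6,13],[7,11],[15,20],[21,0],[29,11],[40,16],[41,13],[45,8],[50,0]]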